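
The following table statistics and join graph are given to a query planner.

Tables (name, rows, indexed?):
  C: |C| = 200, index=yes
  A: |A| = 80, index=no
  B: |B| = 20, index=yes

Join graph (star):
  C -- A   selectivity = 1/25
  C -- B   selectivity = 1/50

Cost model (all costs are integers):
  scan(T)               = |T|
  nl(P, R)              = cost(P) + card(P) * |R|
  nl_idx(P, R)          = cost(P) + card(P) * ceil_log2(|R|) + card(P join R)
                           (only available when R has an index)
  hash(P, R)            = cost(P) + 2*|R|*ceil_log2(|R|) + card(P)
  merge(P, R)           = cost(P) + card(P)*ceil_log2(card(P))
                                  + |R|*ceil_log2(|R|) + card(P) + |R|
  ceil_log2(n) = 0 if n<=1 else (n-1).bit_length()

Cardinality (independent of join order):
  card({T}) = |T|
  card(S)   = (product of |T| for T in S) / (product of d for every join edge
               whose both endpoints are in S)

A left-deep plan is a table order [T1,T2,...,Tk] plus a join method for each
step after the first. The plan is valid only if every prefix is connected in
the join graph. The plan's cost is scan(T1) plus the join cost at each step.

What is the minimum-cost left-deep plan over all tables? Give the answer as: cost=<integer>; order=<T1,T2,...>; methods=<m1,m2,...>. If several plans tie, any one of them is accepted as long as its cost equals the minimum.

cost=1460; order=B,C,A; methods=nl_idx,hash

Selinger DP (subsets sized 1..n):
  {C}: scan cost=200, card=200
  {A}: scan cost=80, card=80
  {B}: scan cost=20, card=20
  {AC}: card=640; try (C,nl_idx)→1360, (A,hash)→1520, (C,merge)→2520, (A,merge)→2640, (C,hash)→3360, (C,nl)→16080 …(+1); best=1360 via (C,nl_idx)
  {BC}: card=80; try (C,nl_idx)→260, (B,hash)→600, (B,nl_idx)→1280, (C,merge)→1940, (B,merge)→2120, (C,hash)→3240 …(+2); best=260 via (C,nl_idx)
  {ABC}: card=256; try (A,hash)→1460, (A,merge)→1540, (B,hash)→2200, (B,nl_idx)→4816, (A,nl)→6660, (B,merge)→8520 …(+1); best=1460 via (A,hash)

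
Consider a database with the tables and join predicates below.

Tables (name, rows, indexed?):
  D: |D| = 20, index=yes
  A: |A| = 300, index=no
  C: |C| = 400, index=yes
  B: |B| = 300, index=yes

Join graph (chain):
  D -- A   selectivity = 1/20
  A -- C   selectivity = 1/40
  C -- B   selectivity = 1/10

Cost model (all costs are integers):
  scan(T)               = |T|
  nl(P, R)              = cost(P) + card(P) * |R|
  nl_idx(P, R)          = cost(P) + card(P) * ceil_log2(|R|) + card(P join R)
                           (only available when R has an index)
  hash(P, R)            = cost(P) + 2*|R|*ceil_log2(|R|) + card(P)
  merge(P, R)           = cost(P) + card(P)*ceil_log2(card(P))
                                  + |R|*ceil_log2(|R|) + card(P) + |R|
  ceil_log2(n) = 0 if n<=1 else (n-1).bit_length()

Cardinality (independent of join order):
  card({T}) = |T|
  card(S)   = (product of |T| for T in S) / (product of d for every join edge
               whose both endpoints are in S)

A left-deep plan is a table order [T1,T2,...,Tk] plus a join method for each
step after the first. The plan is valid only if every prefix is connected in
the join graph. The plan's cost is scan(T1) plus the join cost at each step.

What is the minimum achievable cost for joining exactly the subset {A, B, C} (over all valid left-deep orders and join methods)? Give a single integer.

14400

Selinger DP over subsets of {A,B,C}:
  {A}: scan cost=300, card=300
  {C}: scan cost=400, card=400
  {B}: scan cost=300, card=300
  {AC}: card=3000; try (C,nl_idx)→6000, (A,hash)→6200, (C,merge)→7300, (A,merge)→7400, (C,hash)→7800, (C,nl)→120300 …(+1); best=6000 via (C,nl_idx)
  {BC}: card=12000; try (B,hash)→6200, (C,merge)→7300, (B,merge)→7400, (C,hash)→7800, (C,nl_idx)→15000, (B,nl_idx)→16000 …(+2); best=6200 via (B,hash)
  {ABC}: card=90000; try (B,hash)→14400, (A,hash)→23600, (B,merge)→48000, (B,nl_idx)→123000, (A,merge)→189200, (B,nl)→906000 …(+1); best=14400 via (B,hash)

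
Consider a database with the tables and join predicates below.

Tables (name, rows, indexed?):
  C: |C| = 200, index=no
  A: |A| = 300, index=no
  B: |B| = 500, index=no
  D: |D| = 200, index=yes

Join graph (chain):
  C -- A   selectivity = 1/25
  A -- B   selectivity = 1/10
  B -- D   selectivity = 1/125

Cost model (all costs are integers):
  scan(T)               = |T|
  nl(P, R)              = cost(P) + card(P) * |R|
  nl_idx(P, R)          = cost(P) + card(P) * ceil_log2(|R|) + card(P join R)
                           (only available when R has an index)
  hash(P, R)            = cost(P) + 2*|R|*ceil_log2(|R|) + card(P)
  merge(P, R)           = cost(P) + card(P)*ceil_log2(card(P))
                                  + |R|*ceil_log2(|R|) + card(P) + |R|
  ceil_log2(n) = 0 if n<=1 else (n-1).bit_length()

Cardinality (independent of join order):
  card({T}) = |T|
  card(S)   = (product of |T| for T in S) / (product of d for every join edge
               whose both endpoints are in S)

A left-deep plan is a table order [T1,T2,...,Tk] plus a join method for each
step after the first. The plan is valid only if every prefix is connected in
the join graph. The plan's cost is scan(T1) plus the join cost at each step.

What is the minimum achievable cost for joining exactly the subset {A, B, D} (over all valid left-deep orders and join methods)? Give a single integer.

10400

Selinger DP over subsets of {A,B,D}:
  {A}: scan cost=300, card=300
  {B}: scan cost=500, card=500
  {D}: scan cost=200, card=200
  {AB}: card=15000; try (A,hash)→6400, (B,merge)→8300, (A,merge)→8500, (B,hash)→9600, (B,nl)→150300, (A,nl)→150500; best=6400 via (A,hash)
  {BD}: card=800; try (D,hash)→4200, (D,nl_idx)→5300, (B,merge)→7000, (D,merge)→7300, (B,hash)→9400, (B,nl)→100200 …(+1); best=4200 via (D,hash)
  {ABD}: card=24000; try (A,hash)→10400, (A,merge)→16000, (D,hash)→24600, (D,nl_idx)→150400, (D,merge)→233200, (A,nl)→244200 …(+1); best=10400 via (A,hash)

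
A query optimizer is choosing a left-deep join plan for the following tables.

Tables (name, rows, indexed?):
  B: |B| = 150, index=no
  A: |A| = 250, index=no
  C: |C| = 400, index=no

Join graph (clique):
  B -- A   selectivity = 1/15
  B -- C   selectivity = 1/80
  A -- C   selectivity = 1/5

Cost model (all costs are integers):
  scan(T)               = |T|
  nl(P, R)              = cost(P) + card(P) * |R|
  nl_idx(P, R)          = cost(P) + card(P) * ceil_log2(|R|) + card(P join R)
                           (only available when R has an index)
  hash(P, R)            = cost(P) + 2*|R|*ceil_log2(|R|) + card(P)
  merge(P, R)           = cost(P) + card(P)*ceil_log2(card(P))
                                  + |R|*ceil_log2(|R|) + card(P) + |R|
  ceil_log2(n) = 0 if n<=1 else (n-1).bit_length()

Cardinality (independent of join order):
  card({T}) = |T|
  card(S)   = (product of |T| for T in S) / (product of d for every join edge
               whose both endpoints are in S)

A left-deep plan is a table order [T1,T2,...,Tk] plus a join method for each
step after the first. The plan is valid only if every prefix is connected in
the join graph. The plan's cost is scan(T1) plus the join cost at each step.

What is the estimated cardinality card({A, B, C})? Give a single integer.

Tables in S: A(250), B(150), C(400)
Edges inside S: B-A(d=15), B-C(d=80), A-C(d=5)
numerator = 250 * 150 * 400 = 15000000
denominator = 15 * 80 * 5 = 6000
card(S) = 15000000 / 6000 = 2500

2500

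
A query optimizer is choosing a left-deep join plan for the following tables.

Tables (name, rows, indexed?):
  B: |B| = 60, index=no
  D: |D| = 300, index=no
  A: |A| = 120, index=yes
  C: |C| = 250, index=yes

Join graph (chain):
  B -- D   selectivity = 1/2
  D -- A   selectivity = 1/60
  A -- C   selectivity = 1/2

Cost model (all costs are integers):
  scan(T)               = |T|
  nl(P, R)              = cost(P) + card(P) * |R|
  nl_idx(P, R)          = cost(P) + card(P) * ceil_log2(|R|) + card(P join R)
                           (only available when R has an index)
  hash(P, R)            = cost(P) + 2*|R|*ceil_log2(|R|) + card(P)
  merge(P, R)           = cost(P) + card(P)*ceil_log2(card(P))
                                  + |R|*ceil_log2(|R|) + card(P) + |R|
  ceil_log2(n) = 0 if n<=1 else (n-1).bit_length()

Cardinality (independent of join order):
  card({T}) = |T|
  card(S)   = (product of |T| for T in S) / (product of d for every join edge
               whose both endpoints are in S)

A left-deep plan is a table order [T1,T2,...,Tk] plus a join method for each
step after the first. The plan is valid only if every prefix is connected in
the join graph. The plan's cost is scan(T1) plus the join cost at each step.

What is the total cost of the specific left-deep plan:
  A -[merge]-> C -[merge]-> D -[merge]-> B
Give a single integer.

1581750

step 1: scan A: cost=120, card=120
step 2: join C via merge
    card(P join C) = 120*250/(2) = 15000
    cost = 120 + 120*7 + 250*8 + 120 + 250 = 3330
step 3: join D via merge
    card(P join D) = 15000*300/(60) = 75000
    cost = 3330 + 15000*14 + 300*9 + 15000 + 300 = 231330
step 4: join B via merge
    card(P join B) = 75000*60/(2) = 2250000
    cost = 231330 + 75000*17 + 60*6 + 75000 + 60 = 1581750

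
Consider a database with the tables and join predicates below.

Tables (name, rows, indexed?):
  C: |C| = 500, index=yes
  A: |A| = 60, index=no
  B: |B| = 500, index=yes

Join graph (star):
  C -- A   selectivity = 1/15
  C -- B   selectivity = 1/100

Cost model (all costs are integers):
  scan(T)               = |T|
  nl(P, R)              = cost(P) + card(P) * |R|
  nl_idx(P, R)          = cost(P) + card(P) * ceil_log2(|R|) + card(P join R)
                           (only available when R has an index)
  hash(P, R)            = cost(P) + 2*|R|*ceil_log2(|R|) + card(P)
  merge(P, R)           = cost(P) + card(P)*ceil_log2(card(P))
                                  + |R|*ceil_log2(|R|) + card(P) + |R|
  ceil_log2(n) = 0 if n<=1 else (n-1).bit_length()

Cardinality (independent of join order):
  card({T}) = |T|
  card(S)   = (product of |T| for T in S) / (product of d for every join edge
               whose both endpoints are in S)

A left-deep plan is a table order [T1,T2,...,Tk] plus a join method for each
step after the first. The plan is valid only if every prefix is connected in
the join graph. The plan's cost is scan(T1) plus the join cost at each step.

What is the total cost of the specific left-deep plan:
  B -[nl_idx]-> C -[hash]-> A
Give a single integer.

step 1: scan B: cost=500, card=500
step 2: join C via nl_idx
    card(P join C) = 500*500/(100) = 2500
    cost = 500 + 500*9 + 2500 = 7500
step 3: join A via hash
    card(P join A) = 2500*60/(15) = 10000
    cost = 7500 + 2*60*6 + 2500 = 10720

10720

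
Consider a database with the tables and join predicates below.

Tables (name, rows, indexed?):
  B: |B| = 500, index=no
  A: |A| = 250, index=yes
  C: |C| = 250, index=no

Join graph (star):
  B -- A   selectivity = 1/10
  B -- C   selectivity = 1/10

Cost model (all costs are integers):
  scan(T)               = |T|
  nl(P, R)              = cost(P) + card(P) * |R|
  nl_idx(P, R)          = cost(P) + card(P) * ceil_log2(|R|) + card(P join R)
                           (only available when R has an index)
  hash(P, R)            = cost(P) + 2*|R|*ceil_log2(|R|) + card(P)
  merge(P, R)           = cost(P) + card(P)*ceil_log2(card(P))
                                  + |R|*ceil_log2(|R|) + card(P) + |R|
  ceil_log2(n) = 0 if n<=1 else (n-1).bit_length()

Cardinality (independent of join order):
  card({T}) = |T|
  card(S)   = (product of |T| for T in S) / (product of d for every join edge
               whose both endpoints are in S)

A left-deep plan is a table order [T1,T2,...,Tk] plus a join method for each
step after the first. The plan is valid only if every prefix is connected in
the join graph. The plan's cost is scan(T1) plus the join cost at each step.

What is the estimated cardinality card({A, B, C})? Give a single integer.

312500

Tables in S: A(250), B(500), C(250)
Edges inside S: B-A(d=10), B-C(d=10)
numerator = 250 * 500 * 250 = 31250000
denominator = 10 * 10 = 100
card(S) = 31250000 / 100 = 312500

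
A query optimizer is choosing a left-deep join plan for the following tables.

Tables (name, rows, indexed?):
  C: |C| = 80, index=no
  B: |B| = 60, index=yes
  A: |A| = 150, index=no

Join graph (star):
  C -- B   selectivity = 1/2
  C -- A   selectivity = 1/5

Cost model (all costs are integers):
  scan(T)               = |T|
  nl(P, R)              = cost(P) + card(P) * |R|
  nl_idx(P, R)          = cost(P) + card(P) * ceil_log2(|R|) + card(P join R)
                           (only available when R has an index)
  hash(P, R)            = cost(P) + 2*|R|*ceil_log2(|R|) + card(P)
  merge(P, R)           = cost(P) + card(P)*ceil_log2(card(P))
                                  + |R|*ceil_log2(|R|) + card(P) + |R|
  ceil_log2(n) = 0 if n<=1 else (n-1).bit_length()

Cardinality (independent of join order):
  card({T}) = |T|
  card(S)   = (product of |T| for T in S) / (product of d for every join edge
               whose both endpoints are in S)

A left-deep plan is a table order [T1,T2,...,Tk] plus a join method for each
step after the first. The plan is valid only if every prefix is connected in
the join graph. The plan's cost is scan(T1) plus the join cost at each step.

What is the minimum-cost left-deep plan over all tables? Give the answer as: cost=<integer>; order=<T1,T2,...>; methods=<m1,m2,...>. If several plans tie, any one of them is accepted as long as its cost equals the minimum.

Selinger DP (subsets sized 1..n):
  {C}: scan cost=80, card=80
  {B}: scan cost=60, card=60
  {A}: scan cost=150, card=150
  {BC}: card=2400; try (B,hash)→880, (C,merge)→1120, (B,merge)→1140, (C,hash)→1240, (B,nl_idx)→2960, (C,nl)→4860 …(+1); best=880 via (B,hash)
  {AC}: card=2400; try (C,hash)→1420, (A,merge)→2070, (C,merge)→2140, (A,hash)→2560, (A,nl)→12080, (C,nl)→12150; best=1420 via (C,hash)
  {ABC}: card=72000; try (B,hash)→4540, (A,hash)→5680, (B,merge)→33040, (A,merge)→33430, (B,nl_idx)→87820, (B,nl)→145420 …(+1); best=4540 via (B,hash)

cost=4540; order=A,C,B; methods=hash,hash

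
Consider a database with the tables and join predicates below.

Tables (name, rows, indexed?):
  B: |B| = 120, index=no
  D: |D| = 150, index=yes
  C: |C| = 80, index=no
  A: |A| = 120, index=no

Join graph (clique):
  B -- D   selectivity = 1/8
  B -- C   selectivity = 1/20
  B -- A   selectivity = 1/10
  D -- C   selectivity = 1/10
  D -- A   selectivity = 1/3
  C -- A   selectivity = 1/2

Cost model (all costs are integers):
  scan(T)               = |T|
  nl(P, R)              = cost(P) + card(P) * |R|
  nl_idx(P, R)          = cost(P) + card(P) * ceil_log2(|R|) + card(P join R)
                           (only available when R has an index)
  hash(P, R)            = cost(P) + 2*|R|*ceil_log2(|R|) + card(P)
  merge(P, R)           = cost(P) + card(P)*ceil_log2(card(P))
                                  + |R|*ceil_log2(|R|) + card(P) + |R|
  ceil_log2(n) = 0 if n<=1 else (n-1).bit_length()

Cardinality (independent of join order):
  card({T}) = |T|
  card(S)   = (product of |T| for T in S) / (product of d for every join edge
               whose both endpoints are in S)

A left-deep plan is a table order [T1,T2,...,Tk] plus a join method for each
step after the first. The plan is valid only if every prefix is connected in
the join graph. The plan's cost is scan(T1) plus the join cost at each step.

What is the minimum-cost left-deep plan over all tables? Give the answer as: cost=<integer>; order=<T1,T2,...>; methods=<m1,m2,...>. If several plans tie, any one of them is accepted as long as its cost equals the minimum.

cost=6820; order=B,C,D,A; methods=hash,hash,hash

Selinger DP (subsets sized 1..n):
  {B}: scan cost=120, card=120
  {D}: scan cost=150, card=150
  {C}: scan cost=80, card=80
  {A}: scan cost=120, card=120
  {BD}: card=2250; try (B,hash)→1980, (D,merge)→2430, (B,merge)→2460, (D,hash)→2640, (D,nl_idx)→3330, (D,nl)→18120 …(+1); best=1980 via (B,hash)
  {BC}: card=480; try (C,hash)→1360, (B,merge)→1680, (C,merge)→1720, (B,hash)→1840, (B,nl)→9680, (C,nl)→9720; best=1360 via (C,hash)
  {AB}: card=1440; try (B,hash)→1920, (A,hash)→1920, (B,merge)→2040, (A,merge)→2040, (B,nl)→14520, (A,nl)→14520; best=1920 via (B,hash)
  {CD}: card=1200; try (C,hash)→1420, (D,nl_idx)→1920, (D,merge)→2070, (C,merge)→2140, (D,hash)→2560, (D,nl)→12080 …(+1); best=1420 via (C,hash)
  {AD}: card=6000; try (A,hash)→1980, (D,merge)→2430, (A,merge)→2460, (D,hash)→2640, (D,nl_idx)→7080, (D,nl)→18120 …(+1); best=1980 via (A,hash)
  {AC}: card=4800; try (C,hash)→1360, (A,merge)→1680, (C,merge)→1720, (A,hash)→1840, (A,nl)→9680, (C,nl)→9720; best=1360 via (C,hash)
  {BCD}: card=900; try (D,hash)→4240, (B,hash)→4300, (C,hash)→5350, (D,nl_idx)→6100, (D,merge)→7510, (B,merge)→16780 …(+4); best=4240 via (D,hash)
  {ABD}: card=9000; try (D,hash)→5760, (A,hash)→5910, (B,hash)→9660, (D,merge)→20550, (D,nl_idx)→22440, (A,merge)→32190 …(+4); best=5760 via (D,hash)
  {ABC}: card=2880; try (A,hash)→3520, (C,hash)→4480, (A,merge)→7120, (B,hash)→7840, (C,merge)→19840, (A,nl)→58960 …(+3); best=3520 via (A,hash)
  {ACD}: card=24000; try (A,hash)→4300, (D,hash)→8560, (C,hash)→9100, (A,merge)→16780, (D,nl_idx)→63760, (D,merge)→69910 …(+4); best=4300 via (A,hash)
  {ABCD}: card=1800; try (A,hash)→6820, (D,hash)→8800, (A,merge)→15100, (C,hash)→15880, (D,nl_idx)→28360, (B,hash)→29980 …(+7); best=6820 via (A,hash)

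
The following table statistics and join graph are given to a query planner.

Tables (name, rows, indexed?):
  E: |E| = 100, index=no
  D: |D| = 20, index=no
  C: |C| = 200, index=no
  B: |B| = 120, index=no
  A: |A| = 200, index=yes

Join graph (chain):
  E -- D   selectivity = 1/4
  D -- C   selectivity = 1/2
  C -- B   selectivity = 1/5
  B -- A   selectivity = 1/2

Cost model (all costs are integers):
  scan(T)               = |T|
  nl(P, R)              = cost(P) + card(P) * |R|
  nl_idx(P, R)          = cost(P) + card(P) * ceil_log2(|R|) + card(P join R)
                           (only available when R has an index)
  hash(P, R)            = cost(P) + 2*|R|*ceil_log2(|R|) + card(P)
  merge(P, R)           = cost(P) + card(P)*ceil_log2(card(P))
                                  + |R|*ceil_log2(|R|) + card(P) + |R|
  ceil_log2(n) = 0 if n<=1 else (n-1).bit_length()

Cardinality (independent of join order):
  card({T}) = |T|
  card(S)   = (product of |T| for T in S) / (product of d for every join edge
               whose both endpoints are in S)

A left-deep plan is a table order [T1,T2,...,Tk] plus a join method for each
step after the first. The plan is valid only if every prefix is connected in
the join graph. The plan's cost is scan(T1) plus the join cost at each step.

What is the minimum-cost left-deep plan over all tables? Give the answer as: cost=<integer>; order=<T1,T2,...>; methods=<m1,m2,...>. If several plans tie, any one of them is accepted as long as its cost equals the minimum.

cost=1256880; order=C,D,B,E,A; methods=hash,hash,hash,hash

Selinger DP (subsets sized 1..n):
  {E}: scan cost=100, card=100
  {D}: scan cost=20, card=20
  {C}: scan cost=200, card=200
  {B}: scan cost=120, card=120
  {A}: scan cost=200, card=200
  {DE}: card=500; try (D,hash)→400, (E,merge)→940, (D,merge)→1020, (E,hash)→1440, (E,nl)→2020, (D,nl)→2100; best=400 via (D,hash)
  {CD}: card=2000; try (D,hash)→600, (C,merge)→1940, (D,merge)→2120, (C,hash)→3240, (C,nl)→4020, (D,nl)→4200; best=600 via (D,hash)
  {BC}: card=4800; try (B,hash)→2080, (C,merge)→2880, (B,merge)→2960, (C,hash)→3440, (C,nl)→24120, (B,nl)→24200; best=2080 via (B,hash)
  {AB}: card=12000; try (B,hash)→2080, (A,merge)→2880, (B,merge)→2960, (A,hash)→3440, (A,nl_idx)→13080, (A,nl)→24120 …(+1); best=2080 via (B,hash)
  {CDE}: card=50000; try (E,hash)→4000, (C,hash)→4100, (C,merge)→7200, (E,merge)→25400, (C,nl)→100400, (E,nl)→200600; best=4000 via (E,hash)
  {BCD}: card=48000; try (B,hash)→4280, (D,hash)→7080, (B,merge)→25560, (D,merge)→69400, (D,nl)→98080, (B,nl)→240600; best=4280 via (B,hash)
  {ABC}: card=480000; try (A,hash)→10080, (C,hash)→17280, (A,merge)→71080, (C,merge)→183880, (A,nl_idx)→520480, (A,nl)→962080 …(+1); best=10080 via (A,hash)
  {BCDE}: card=1200000; try (E,hash)→53680, (B,hash)→55680, (E,merge)→821080, (B,merge)→854960, (E,nl)→4804280, (B,nl)→6004000; best=53680 via (E,hash)
  {ABCD}: card=4800000; try (A,hash)→55480, (D,hash)→490280, (A,merge)→822080, (A,nl_idx)→5188280, (A,nl)→9604280, (D,nl)→9610080 …(+1); best=55480 via (A,hash)
  {ABCDE}: card=120000000; try (A,hash)→1256880, (E,hash)→4856880, (A,merge)→26455480, (E,merge)→115256280, (A,nl_idx)→129653680, (A,nl)→240053680 …(+1); best=1256880 via (A,hash)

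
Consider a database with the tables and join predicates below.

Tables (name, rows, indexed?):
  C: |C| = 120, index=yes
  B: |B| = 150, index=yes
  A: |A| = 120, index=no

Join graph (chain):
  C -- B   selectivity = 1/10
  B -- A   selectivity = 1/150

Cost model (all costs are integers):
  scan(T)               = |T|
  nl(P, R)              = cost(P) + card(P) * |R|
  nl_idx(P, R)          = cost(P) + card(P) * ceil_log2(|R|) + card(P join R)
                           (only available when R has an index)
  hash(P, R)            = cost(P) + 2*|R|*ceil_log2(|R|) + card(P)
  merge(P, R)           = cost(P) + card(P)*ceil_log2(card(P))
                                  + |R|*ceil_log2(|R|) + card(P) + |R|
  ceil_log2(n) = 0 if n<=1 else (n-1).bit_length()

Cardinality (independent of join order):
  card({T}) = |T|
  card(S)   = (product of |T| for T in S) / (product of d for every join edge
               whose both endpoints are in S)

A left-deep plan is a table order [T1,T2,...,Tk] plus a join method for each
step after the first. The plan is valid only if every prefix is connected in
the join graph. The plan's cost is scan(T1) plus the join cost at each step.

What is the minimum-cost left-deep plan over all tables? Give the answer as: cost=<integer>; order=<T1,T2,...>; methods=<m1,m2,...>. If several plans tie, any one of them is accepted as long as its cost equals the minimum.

cost=3000; order=A,B,C; methods=nl_idx,hash

Selinger DP (subsets sized 1..n):
  {C}: scan cost=120, card=120
  {B}: scan cost=150, card=150
  {A}: scan cost=120, card=120
  {BC}: card=1800; try (C,hash)→1980, (B,merge)→2430, (C,merge)→2460, (B,hash)→2640, (B,nl_idx)→2880, (C,nl_idx)→3000 …(+2); best=1980 via (C,hash)
  {AB}: card=120; try (B,nl_idx)→1200, (A,hash)→1980, (B,merge)→2430, (A,merge)→2460, (B,hash)→2640, (B,nl)→18120 …(+1); best=1200 via (B,nl_idx)
  {ABC}: card=1440; try (C,hash)→3000, (C,merge)→3120, (C,nl_idx)→3480, (A,hash)→5460, (C,nl)→15600, (A,merge)→24540 …(+1); best=3000 via (C,hash)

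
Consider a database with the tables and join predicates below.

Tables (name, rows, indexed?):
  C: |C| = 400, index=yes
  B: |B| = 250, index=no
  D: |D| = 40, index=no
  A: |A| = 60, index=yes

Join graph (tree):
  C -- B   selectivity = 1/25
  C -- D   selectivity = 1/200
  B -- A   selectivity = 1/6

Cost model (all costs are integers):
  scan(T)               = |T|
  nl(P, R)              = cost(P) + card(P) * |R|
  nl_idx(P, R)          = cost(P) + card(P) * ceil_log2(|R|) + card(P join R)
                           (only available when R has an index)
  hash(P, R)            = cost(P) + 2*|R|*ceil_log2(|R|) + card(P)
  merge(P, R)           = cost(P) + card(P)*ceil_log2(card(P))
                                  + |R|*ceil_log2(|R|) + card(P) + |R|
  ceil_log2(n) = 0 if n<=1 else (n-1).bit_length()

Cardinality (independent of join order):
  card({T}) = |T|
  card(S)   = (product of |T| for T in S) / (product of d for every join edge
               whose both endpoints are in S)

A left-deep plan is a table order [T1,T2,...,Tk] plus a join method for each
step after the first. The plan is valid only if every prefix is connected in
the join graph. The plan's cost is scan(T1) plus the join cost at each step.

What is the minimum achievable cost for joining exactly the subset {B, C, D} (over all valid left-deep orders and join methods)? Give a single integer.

Selinger DP over subsets of {B,C,D}:
  {C}: scan cost=400, card=400
  {B}: scan cost=250, card=250
  {D}: scan cost=40, card=40
  {BC}: card=4000; try (B,hash)→4800, (C,merge)→6500, (C,nl_idx)→6500, (B,merge)→6650, (C,hash)→7700, (C,nl)→100250 …(+1); best=4800 via (B,hash)
  {CD}: card=80; try (C,nl_idx)→480, (D,hash)→1280, (C,merge)→4320, (D,merge)→4680, (C,hash)→7280, (C,nl)→16040 …(+1); best=480 via (C,nl_idx)
  {BCD}: card=800; try (B,merge)→3370, (B,hash)→4560, (D,hash)→9280, (B,nl)→20480, (D,merge)→57080, (D,nl)→164800; best=3370 via (B,merge)

3370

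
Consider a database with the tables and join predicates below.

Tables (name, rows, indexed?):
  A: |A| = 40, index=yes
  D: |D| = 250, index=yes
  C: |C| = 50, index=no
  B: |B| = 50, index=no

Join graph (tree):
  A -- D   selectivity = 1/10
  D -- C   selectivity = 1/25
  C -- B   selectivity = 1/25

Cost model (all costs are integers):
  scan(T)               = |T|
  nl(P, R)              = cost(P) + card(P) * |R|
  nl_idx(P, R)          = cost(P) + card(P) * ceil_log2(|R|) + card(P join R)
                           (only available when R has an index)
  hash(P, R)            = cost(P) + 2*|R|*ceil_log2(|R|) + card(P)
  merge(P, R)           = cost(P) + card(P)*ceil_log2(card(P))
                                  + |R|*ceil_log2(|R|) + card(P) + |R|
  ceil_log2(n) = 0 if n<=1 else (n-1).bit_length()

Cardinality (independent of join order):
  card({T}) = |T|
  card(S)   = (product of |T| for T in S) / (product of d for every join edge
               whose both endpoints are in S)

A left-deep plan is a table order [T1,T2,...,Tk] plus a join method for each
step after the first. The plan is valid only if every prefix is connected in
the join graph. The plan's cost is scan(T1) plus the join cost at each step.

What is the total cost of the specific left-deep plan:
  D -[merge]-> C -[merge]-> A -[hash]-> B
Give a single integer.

step 1: scan D: cost=250, card=250
step 2: join C via merge
    card(P join C) = 250*50/(25) = 500
    cost = 250 + 250*8 + 50*6 + 250 + 50 = 2850
step 3: join A via merge
    card(P join A) = 500*40/(10) = 2000
    cost = 2850 + 500*9 + 40*6 + 500 + 40 = 8130
step 4: join B via hash
    card(P join B) = 2000*50/(25) = 4000
    cost = 8130 + 2*50*6 + 2000 = 10730

10730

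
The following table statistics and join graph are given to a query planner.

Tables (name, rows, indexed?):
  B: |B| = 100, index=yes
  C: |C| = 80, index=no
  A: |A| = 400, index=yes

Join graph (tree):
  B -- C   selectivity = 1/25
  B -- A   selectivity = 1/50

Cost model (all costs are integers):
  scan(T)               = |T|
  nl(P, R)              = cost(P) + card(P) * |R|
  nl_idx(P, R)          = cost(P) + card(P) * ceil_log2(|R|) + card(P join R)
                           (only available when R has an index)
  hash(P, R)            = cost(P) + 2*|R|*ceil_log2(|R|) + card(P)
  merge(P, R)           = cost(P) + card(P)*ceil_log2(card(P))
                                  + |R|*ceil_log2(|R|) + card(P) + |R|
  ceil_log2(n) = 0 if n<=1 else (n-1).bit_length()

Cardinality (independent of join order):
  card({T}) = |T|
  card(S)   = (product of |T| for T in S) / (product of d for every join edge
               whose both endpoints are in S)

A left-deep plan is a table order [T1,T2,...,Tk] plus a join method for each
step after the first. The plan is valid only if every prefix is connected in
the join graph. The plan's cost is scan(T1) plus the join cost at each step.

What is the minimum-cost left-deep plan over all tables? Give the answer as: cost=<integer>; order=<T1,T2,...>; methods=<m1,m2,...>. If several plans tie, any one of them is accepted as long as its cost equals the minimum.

cost=3720; order=B,A,C; methods=nl_idx,hash

Selinger DP (subsets sized 1..n):
  {B}: scan cost=100, card=100
  {C}: scan cost=80, card=80
  {A}: scan cost=400, card=400
  {BC}: card=320; try (B,nl_idx)→960, (C,hash)→1320, (B,merge)→1520, (C,merge)→1540, (B,hash)→1560, (B,nl)→8080 …(+1); best=960 via (B,nl_idx)
  {AB}: card=800; try (A,nl_idx)→1800, (B,hash)→2200, (B,nl_idx)→4000, (A,merge)→4900, (B,merge)→5200, (A,hash)→7400 …(+2); best=1800 via (A,nl_idx)
  {ABC}: card=2560; try (C,hash)→3720, (A,nl_idx)→6400, (A,merge)→8160, (A,hash)→8480, (C,merge)→11240, (C,nl)→65800 …(+1); best=3720 via (C,hash)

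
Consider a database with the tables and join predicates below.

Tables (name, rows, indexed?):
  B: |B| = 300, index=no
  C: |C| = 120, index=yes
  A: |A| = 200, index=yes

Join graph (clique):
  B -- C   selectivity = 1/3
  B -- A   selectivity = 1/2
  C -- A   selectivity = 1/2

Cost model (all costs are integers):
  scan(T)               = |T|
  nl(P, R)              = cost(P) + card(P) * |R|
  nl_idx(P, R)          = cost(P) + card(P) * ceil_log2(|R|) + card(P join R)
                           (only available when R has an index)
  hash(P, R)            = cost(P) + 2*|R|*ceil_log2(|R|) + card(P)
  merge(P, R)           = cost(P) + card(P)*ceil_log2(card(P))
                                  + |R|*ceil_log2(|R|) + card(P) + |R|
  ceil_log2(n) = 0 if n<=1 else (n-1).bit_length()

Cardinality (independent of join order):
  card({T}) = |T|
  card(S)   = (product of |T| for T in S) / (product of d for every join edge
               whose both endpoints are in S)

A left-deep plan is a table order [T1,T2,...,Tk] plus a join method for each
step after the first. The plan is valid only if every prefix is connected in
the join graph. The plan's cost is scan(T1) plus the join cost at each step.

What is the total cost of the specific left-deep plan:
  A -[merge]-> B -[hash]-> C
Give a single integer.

step 1: scan A: cost=200, card=200
step 2: join B via merge
    card(P join B) = 200*300/(2) = 30000
    cost = 200 + 200*8 + 300*9 + 200 + 300 = 5000
step 3: join C via hash
    card(P join C) = 30000*120/(3*2) = 600000
    cost = 5000 + 2*120*7 + 30000 = 36680

36680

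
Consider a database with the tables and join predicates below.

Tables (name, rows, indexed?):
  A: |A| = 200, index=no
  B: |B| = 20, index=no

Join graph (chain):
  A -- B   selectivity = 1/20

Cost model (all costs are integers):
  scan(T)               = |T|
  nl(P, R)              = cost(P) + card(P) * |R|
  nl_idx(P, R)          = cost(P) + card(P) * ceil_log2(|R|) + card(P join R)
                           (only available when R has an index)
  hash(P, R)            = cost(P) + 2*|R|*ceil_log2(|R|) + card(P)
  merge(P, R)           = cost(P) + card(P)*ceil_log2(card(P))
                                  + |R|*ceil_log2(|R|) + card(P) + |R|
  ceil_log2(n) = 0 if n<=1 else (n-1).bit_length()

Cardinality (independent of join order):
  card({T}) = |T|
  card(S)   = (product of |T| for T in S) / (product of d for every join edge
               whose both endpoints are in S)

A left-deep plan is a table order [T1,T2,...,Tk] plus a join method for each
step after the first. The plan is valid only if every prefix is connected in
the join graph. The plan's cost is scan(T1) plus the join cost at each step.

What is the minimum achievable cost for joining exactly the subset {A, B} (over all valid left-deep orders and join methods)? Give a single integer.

Selinger DP over subsets of {A,B}:
  {A}: scan cost=200, card=200
  {B}: scan cost=20, card=20
  {AB}: card=200; try (B,hash)→600, (A,merge)→1940, (B,merge)→2120, (A,hash)→3240, (A,nl)→4020, (B,nl)→4200; best=600 via (B,hash)

600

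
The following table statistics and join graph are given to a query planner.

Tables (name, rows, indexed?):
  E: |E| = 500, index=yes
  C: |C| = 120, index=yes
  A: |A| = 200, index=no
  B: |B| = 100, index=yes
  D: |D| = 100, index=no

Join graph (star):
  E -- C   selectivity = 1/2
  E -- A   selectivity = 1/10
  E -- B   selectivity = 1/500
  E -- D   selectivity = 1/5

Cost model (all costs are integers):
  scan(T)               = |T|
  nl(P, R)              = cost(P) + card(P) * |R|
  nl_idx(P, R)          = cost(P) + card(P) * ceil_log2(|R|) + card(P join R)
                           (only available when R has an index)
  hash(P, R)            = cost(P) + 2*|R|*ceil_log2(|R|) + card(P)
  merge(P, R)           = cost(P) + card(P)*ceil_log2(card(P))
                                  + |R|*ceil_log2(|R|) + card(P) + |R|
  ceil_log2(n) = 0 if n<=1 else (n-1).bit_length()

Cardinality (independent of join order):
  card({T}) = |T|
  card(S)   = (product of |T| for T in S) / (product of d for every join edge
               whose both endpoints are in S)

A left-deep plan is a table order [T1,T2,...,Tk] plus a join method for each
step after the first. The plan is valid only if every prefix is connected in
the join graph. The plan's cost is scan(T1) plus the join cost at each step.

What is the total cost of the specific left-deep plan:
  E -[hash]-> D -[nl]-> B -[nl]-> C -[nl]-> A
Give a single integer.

25242400

step 1: scan E: cost=500, card=500
step 2: join D via hash
    card(P join D) = 500*100/(5) = 10000
    cost = 500 + 2*100*7 + 500 = 2400
step 3: join B via nl
    card(P join B) = 10000*100/(500) = 2000
    cost = 2400 + 10000*100 = 1002400
step 4: join C via nl
    card(P join C) = 2000*120/(2) = 120000
    cost = 1002400 + 2000*120 = 1242400
step 5: join A via nl
    card(P join A) = 120000*200/(10) = 2400000
    cost = 1242400 + 120000*200 = 25242400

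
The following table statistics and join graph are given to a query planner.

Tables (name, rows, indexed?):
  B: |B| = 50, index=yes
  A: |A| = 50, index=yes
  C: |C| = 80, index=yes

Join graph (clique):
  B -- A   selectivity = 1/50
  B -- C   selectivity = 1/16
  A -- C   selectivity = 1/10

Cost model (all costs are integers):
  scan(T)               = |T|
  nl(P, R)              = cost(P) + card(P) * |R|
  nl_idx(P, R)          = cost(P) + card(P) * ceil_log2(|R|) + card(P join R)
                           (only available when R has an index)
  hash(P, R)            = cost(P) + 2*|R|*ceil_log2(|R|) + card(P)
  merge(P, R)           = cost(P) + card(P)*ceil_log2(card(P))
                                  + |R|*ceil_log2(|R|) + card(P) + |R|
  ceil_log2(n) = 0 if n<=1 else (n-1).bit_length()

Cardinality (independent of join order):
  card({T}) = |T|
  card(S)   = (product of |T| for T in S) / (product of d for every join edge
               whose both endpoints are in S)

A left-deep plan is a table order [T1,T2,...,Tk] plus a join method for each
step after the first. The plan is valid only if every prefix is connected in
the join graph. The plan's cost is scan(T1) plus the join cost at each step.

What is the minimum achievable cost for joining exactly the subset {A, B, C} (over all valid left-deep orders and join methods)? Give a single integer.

Selinger DP over subsets of {A,B,C}:
  {B}: scan cost=50, card=50
  {A}: scan cost=50, card=50
  {C}: scan cost=80, card=80
  {AB}: card=50; try (B,nl_idx)→400, (A,nl_idx)→400, (B,hash)→700, (A,hash)→700, (B,merge)→750, (A,merge)→750 …(+2); best=400 via (B,nl_idx)
  {BC}: card=250; try (C,nl_idx)→650, (B,hash)→760, (B,nl_idx)→810, (C,merge)→1040, (B,merge)→1070, (C,hash)→1220 …(+2); best=650 via (C,nl_idx)
  {AC}: card=400; try (A,hash)→760, (C,nl_idx)→800, (A,nl_idx)→960, (C,merge)→1040, (A,merge)→1070, (C,hash)→1220 …(+2); best=760 via (A,hash)
  {ABC}: card=25; try (C,nl_idx)→775, (C,merge)→1390, (A,hash)→1500, (C,hash)→1570, (B,hash)→1760, (A,nl_idx)→2175 …(+6); best=775 via (C,nl_idx)

775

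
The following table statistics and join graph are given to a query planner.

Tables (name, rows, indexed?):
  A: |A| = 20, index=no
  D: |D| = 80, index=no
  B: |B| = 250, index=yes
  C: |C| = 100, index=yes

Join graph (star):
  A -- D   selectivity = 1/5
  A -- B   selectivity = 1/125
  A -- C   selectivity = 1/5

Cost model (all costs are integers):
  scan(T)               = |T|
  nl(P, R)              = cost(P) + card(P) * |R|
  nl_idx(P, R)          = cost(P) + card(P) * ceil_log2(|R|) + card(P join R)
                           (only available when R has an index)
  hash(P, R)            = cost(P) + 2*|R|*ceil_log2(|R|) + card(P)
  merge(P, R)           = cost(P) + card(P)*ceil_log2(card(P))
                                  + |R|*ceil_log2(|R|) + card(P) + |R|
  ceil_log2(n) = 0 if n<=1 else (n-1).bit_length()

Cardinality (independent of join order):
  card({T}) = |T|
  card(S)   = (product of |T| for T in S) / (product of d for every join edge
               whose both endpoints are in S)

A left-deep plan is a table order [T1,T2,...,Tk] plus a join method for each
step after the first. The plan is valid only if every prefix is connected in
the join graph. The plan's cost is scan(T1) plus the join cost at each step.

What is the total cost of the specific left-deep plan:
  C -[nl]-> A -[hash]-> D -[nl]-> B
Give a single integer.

1603620

step 1: scan C: cost=100, card=100
step 2: join A via nl
    card(P join A) = 100*20/(5) = 400
    cost = 100 + 100*20 = 2100
step 3: join D via hash
    card(P join D) = 400*80/(5) = 6400
    cost = 2100 + 2*80*7 + 400 = 3620
step 4: join B via nl
    card(P join B) = 6400*250/(125) = 12800
    cost = 3620 + 6400*250 = 1603620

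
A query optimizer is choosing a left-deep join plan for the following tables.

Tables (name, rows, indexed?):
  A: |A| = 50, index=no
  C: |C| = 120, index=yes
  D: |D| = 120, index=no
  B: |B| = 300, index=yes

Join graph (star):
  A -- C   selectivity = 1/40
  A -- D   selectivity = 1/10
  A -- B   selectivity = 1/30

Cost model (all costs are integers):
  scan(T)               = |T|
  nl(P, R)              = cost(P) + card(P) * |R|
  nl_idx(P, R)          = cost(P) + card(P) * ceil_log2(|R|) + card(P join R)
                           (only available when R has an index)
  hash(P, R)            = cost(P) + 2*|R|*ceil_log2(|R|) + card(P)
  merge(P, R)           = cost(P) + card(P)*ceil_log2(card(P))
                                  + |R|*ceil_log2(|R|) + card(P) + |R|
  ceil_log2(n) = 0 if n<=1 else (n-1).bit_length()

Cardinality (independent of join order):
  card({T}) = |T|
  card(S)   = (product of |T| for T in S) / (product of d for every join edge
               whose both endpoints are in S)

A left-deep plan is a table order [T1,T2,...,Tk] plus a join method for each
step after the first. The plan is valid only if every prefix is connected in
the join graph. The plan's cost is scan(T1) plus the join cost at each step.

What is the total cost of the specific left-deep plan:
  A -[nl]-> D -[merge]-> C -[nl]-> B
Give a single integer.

553610

step 1: scan A: cost=50, card=50
step 2: join D via nl
    card(P join D) = 50*120/(10) = 600
    cost = 50 + 50*120 = 6050
step 3: join C via merge
    card(P join C) = 600*120/(40) = 1800
    cost = 6050 + 600*10 + 120*7 + 600 + 120 = 13610
step 4: join B via nl
    card(P join B) = 1800*300/(30) = 18000
    cost = 13610 + 1800*300 = 553610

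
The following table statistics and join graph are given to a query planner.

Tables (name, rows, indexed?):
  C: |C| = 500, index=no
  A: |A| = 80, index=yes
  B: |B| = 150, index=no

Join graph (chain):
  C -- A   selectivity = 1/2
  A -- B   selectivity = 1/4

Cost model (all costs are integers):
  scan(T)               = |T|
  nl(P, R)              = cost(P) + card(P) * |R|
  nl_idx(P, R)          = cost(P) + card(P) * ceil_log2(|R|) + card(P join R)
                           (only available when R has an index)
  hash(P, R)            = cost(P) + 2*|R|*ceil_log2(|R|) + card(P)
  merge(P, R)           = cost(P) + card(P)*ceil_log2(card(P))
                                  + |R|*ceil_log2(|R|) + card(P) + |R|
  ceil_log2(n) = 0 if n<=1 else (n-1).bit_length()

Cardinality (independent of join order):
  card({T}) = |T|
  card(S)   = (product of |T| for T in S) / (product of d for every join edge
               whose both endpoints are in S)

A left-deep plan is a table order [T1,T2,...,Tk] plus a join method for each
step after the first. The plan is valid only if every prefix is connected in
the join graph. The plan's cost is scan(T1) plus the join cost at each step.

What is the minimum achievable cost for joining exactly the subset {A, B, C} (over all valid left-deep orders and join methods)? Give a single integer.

Selinger DP over subsets of {A,B,C}:
  {C}: scan cost=500, card=500
  {A}: scan cost=80, card=80
  {B}: scan cost=150, card=150
  {AC}: card=20000; try (A,hash)→2120, (C,merge)→5720, (A,merge)→6140, (C,hash)→9160, (A,nl_idx)→24000, (C,nl)→40080 …(+1); best=2120 via (A,hash)
  {AB}: card=3000; try (A,hash)→1420, (B,merge)→2070, (A,merge)→2140, (B,hash)→2560, (A,nl_idx)→4200, (B,nl)→12080 …(+1); best=1420 via (A,hash)
  {ABC}: card=750000; try (C,hash)→13420, (B,hash)→24520, (C,merge)→45420, (B,merge)→323470, (C,nl)→1501420, (B,nl)→3002120; best=13420 via (C,hash)

13420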